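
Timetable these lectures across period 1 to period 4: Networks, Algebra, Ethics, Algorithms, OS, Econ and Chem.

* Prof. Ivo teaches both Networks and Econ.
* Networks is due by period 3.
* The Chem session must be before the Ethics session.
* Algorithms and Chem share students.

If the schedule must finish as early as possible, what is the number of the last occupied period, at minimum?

The precedence chain requires at least 2 distinct periods.
2 works (last occupied period: period 2): for example OS in period 1, Algorithms in period 2, Algebra in period 1, Econ in period 2, Networks in period 1, Chem in period 1, Ethics in period 2.

period 2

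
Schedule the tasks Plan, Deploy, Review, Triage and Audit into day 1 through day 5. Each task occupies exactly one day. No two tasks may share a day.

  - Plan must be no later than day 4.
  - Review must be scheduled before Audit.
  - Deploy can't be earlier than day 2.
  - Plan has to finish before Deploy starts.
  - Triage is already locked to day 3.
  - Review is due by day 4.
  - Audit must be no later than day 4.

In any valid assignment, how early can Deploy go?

Deploy is available from day 2.
Deploy at day 5 is achievable: Review -> day 2, Plan -> day 1, Audit -> day 4, Triage -> day 3, Deploy -> day 5.
Nothing earlier works — the capacity limit rule out every day before day 5.

day 5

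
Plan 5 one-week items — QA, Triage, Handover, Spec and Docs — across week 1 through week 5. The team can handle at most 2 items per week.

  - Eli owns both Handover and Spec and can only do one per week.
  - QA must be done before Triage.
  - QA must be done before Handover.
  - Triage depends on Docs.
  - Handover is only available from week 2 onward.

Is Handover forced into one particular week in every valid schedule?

No

Handover can be week 2 (e.g. QA in week 1; Triage in week 2; Handover in week 2; Spec in week 3; Docs in week 1) or week 3 (e.g. QA in week 1, Triage in week 2, Spec in week 2, Docs in week 1, Handover in week 3).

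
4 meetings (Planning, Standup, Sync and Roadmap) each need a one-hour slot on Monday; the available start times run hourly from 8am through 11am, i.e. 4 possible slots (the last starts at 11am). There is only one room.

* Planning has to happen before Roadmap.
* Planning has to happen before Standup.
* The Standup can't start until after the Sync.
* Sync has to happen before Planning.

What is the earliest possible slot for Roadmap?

Precedence pushes Roadmap to at least 10am.
Roadmap at 10am is achievable: Sync -> 8am; Standup -> 11am; Roadmap -> 10am; Planning -> 9am.

10am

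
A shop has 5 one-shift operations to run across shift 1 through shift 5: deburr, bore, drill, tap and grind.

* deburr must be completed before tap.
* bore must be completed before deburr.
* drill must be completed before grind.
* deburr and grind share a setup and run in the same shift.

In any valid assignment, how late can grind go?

shift 4

Precedence pushes grind to at least shift 2; grind must be in the same shift as deburr, which can't be after shift 4, so grind is at most shift 4.
grind at shift 4 is achievable: tap=shift 5; grind=shift 4; drill=shift 1; bore=shift 1; deburr=shift 4.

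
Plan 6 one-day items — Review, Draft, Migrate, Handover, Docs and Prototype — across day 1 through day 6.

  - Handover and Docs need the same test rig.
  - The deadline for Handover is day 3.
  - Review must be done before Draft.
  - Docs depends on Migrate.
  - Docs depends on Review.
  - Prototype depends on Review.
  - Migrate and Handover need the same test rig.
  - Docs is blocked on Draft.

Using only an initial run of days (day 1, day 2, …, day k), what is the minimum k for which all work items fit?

The precedence chain requires at least 3 distinct days.
3 works (last occupied day: day 3): for example Docs=day 3; Prototype=day 2; Review=day 1; Draft=day 2; Handover=day 2; Migrate=day 1.

3 days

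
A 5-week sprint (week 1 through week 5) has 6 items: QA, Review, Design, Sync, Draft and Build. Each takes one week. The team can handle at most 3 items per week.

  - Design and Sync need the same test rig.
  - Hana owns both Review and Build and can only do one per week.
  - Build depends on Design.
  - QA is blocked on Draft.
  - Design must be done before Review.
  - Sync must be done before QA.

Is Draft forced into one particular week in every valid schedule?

Draft can be week 1 (e.g. Sync=week 1; Draft=week 1; Review=week 3; Build=week 4; Design=week 2; QA=week 2) or week 2 (e.g. Draft=week 2; Sync=week 2; Review=week 2; Build=week 3; Design=week 1; QA=week 3).

No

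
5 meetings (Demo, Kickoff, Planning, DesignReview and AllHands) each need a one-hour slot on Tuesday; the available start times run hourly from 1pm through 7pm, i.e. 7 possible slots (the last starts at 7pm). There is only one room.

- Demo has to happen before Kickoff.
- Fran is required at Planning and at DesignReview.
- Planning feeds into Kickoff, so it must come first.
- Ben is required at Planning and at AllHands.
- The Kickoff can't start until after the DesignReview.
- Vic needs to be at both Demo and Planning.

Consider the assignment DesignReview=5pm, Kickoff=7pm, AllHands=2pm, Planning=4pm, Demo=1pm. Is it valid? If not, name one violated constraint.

Demo has to happen before Kickoff — holds.
Fran is required at Planning and at DesignReview — holds.
Ben is required at Planning and at AllHands — holds.
Vic needs to be at both Demo and Planning — holds.
The Kickoff can't start until after the DesignReview — holds.
There is only one room — holds.
Planning feeds into Kickoff, so it must come first — holds.

Yes, all constraints hold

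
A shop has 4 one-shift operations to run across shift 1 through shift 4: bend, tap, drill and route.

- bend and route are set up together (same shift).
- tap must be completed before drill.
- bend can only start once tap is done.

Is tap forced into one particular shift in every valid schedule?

tap can be shift 1 (e.g. bend -> shift 2; route -> shift 2; tap -> shift 1; drill -> shift 2) or shift 2 (e.g. bend in shift 3; tap in shift 2; drill in shift 3; route in shift 3).

No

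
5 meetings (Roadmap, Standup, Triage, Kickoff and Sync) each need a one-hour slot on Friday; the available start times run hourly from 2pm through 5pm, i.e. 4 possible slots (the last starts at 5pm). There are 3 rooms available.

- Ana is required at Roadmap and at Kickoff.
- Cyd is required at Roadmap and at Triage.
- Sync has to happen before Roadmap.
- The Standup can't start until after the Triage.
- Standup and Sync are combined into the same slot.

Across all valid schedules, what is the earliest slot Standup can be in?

3pm

Precedence pushes Standup to at least 3pm; Standup must be in the same slot as Sync, which can't be after 4pm, so Standup is at most 4pm.
Standup at 3pm is achievable: Kickoff=2pm; Standup=3pm; Sync=3pm; Roadmap=4pm; Triage=2pm.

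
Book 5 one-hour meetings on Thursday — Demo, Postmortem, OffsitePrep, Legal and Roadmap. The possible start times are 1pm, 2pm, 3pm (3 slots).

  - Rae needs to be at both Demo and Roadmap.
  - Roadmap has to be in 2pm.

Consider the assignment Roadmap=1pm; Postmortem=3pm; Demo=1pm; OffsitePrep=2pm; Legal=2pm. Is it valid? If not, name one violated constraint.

Roadmap has to be in 2pm — violated.
Rae needs to be at both Demo and Roadmap — violated.

No. Rae needs to be at both Demo and Roadmap is not satisfied.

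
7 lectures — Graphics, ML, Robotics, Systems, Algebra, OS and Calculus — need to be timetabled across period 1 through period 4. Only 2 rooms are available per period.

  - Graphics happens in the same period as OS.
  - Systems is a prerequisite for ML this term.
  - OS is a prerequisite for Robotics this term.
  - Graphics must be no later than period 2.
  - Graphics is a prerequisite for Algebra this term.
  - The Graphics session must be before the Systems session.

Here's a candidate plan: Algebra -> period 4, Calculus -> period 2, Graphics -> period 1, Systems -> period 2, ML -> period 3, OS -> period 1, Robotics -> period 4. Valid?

Only 2 rooms are available per period — holds.
OS is a prerequisite for Robotics this term — holds.
Graphics must be no later than period 2 — holds.
The Graphics session must be before the Systems session — holds.
Graphics is a prerequisite for Algebra this term — holds.
Graphics happens in the same period as OS — holds.
Systems is a prerequisite for ML this term — holds.

Yes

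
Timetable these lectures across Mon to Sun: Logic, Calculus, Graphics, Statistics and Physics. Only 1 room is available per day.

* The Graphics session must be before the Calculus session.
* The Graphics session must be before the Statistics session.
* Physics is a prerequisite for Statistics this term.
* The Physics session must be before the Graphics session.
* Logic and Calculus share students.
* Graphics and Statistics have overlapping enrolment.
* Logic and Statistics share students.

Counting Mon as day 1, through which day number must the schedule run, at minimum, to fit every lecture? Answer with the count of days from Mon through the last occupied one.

5 days

The precedence chain requires at least 3 distinct days.
With at most 1 per day and 5 lectures, at least 5 days are needed.
5 works (last occupied day: Fri): for example Calculus -> Thu, Physics -> Mon, Logic -> Fri, Statistics -> Wed, Graphics -> Tue.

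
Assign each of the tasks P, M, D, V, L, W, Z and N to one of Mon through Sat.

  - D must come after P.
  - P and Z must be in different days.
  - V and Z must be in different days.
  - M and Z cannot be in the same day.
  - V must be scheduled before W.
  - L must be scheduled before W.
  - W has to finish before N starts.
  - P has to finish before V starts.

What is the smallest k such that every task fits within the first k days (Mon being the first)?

The precedence chain requires at least 4 distinct days.
4 works (last occupied day: Thu): for example N=Thu; Z=Wed; D=Tue; V=Tue; L=Mon; W=Wed; P=Mon; M=Mon.

4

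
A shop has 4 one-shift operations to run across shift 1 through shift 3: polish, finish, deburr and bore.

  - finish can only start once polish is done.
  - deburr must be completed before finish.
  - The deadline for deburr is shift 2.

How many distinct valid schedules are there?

15

Splitting on polish: it can be shift 1 (9), shift 2 (6). Listing each branch's schedules as (finish, deburr, bore) by shift number:
polish=shift 1: (2,1,1) (2,1,2) (2,1,3) (3,1,1) (3,1,2) (3,1,3) (3,2,1) (3,2,2) (3,2,3) — 9.
polish=shift 2: (3,1,1) (3,1,2) (3,1,3) (3,2,1) (3,2,2) (3,2,3) — 6.
Summing: 9 + 6 = 15.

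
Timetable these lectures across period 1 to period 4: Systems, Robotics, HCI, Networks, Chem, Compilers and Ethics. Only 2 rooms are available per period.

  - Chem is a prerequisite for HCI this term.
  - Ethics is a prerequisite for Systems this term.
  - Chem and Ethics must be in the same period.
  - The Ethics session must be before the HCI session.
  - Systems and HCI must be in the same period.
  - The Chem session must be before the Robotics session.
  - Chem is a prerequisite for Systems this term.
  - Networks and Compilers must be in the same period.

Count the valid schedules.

8

Splitting on Systems: it can be period 2 (2), period 3 (3), period 4 (3). Listing each branch's schedules as (Robotics, HCI, Networks, Chem, Compilers, Ethics) by period number:
Systems=period 2: (3,2,4,1,4,1) (4,2,3,1,3,1) — 2.
Systems=period 3: (2,3,4,1,4,1) (4,3,1,2,1,2) (4,3,2,1,2,1) — 3.
Systems=period 4: (2,4,3,1,3,1) (3,4,1,2,1,2) (3,4,2,1,2,1) — 3.
Summing: 2 + 3 + 3 = 8.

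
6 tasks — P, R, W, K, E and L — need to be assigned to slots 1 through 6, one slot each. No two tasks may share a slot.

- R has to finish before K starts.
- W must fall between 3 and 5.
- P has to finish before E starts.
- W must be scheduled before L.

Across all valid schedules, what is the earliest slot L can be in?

Precedence pushes L to at least 4.
L at 4 is achievable: E in 6; W in 3; L in 4; P in 1; R in 2; K in 5.

4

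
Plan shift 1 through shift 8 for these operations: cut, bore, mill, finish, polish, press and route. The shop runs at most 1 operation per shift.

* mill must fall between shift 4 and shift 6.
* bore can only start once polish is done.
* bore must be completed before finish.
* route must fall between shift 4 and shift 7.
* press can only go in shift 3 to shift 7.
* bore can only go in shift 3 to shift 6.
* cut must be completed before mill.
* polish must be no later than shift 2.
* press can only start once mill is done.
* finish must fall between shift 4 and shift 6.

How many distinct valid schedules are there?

18

Splitting on cut: it can be shift 1 (9), shift 2 (9). Listing each branch's schedules as (bore, mill, finish, polish, press, route) by shift number:
cut=shift 1: (3,4,5,2,6,7) (3,4,5,2,7,6) (3,4,6,2,5,7) (3,4,6,2,7,5) (3,5,4,2,6,7) (3,5,4,2,7,6) (3,5,6,2,7,4) (3,6,4,2,7,5) (3,6,5,2,7,4) — 9.
cut=shift 2: (3,4,5,1,6,7) (3,4,5,1,7,6) (3,4,6,1,5,7) (3,4,6,1,7,5) (3,5,4,1,6,7) (3,5,4,1,7,6) (3,5,6,1,7,4) (3,6,4,1,7,5) (3,6,5,1,7,4) — 9.
Summing: 9 + 9 = 18.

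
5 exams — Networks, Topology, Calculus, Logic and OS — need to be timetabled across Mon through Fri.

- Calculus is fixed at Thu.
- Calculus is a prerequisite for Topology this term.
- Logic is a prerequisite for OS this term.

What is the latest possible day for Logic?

Downstream work caps Logic at Thu.
Logic at Thu is achievable: Topology in Fri, Logic in Thu, Networks in Mon, Calculus in Thu, OS in Fri.

Thu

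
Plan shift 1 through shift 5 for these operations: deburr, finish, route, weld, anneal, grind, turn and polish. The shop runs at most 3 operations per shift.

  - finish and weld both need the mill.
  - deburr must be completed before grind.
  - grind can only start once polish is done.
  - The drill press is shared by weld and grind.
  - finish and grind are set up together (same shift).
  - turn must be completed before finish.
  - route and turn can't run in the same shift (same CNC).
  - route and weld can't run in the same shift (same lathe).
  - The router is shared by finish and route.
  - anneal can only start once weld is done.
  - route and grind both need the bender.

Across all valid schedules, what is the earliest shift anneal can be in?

shift 2

Precedence pushes anneal to at least shift 2.
anneal at shift 2 is achievable: grind=shift 3, route=shift 2, turn=shift 1, anneal=shift 2, weld=shift 1, deburr=shift 1, polish=shift 2, finish=shift 3.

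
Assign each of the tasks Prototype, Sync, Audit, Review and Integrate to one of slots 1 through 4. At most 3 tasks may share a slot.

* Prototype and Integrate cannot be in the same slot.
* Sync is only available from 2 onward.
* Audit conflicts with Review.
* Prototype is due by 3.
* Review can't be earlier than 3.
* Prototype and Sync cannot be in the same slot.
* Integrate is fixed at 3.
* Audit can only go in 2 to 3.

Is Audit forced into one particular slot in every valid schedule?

Audit can be 2 (e.g. Review in 3, Integrate in 3, Sync in 2, Prototype in 1, Audit in 2) or 3 (e.g. Review in 4; Integrate in 3; Audit in 3; Prototype in 1; Sync in 2).

No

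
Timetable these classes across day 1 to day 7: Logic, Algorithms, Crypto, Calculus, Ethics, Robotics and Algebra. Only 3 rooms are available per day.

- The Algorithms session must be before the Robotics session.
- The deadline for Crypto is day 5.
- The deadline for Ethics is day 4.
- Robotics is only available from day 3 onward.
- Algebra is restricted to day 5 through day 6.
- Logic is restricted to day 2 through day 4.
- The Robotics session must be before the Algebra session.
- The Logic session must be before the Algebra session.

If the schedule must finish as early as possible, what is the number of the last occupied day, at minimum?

5

The precedence chain requires at least 3 distinct days.
With at most 3 per day and 7 classes, at least 3 days are needed.
Algebra can't be placed before day 5, so the schedule must run through at least day 5.
5 works (last occupied day: day 5): for example Algebra -> day 5, Calculus -> day 2, Robotics -> day 3, Crypto -> day 1, Algorithms -> day 1, Ethics -> day 1, Logic -> day 2.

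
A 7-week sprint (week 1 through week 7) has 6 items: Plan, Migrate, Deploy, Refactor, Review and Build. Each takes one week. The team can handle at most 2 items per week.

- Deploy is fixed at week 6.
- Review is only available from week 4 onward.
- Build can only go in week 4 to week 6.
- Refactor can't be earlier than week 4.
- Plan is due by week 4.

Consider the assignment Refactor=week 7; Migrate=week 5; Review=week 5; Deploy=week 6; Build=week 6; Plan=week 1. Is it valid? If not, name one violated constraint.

Deploy is fixed at week 6 — holds.
Build can only go in week 4 to week 6 — holds.
Review is only available from week 4 onward — holds.
Refactor can't be earlier than week 4 — holds.
The team can handle at most 2 items per week — holds.
Plan is due by week 4 — holds.

Valid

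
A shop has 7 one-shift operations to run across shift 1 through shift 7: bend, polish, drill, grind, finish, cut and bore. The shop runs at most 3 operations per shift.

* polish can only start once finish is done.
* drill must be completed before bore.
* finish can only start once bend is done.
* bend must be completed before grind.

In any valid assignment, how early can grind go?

Precedence pushes grind to at least shift 2.
grind at shift 2 is achievable: bore in shift 2; finish in shift 2; grind in shift 2; polish in shift 3; bend in shift 1; cut in shift 1; drill in shift 1.

shift 2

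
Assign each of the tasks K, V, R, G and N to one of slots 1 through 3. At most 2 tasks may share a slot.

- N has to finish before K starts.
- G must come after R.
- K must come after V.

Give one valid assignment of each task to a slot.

G in 3; V in 1; K in 2; N in 1; R in 2

Checking: R(2) before G(3); V(1) before K(2); N(1) before K(2); max 2 per slot (cap 2).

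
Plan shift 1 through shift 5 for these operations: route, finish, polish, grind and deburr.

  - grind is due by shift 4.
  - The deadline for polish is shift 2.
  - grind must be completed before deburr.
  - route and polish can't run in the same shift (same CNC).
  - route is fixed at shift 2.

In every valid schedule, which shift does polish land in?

shift 1

polish's window is shift 1–shift 2.
route is fixed at shift 2, and polish can't share a shift with route.
So polish must be shift 1.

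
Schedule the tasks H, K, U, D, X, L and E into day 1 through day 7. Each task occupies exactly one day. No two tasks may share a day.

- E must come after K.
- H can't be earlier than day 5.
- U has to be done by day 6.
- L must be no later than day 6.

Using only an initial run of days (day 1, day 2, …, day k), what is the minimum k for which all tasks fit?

7

The precedence chain requires at least 2 distinct days.
With at most 1 per day and 7 tasks, at least 7 days are needed.
H can't be placed before day 5, so the schedule must run through at least day 5.
7 works (last occupied day: day 7): for example E in day 4, L in day 2, H in day 5, X in day 7, D in day 6, U in day 1, K in day 3.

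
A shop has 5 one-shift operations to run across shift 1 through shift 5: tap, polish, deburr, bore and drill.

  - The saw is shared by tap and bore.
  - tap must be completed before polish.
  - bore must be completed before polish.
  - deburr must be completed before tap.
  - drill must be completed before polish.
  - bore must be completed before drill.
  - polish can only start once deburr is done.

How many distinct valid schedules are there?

41

Splitting on tap: it can be shift 2 (7), shift 3 (16), shift 4 (18). Listing each branch's schedules as (polish, deburr, bore, drill) by shift number:
tap=shift 2: (3,1,1,2) (4,1,1,2) (4,1,1,3) (5,1,1,2) (5,1,1,3) (5,1,1,4) (5,1,3,4) — 7.
tap=shift 3: (4,1,1,2) (4,1,1,3) (4,1,2,3) (4,2,1,2) (4,2,1,3) (4,2,2,3) (5,1,1,2) (5,1,1,3) (5,1,1,4) (5,1,2,3) (5,1,2,4) (5,2,1,2) (5,2,1,3) (5,2,1,4) (5,2,2,3) (5,2,2,4) — 16.
tap=shift 4: (5,1,1,2) (5,1,1,3) (5,1,1,4) (5,1,2,3) (5,1,2,4) (5,1,3,4) (5,2,1,2) (5,2,1,3) (5,2,1,4) (5,2,2,3) (5,2,2,4) (5,2,3,4) (5,3,1,2) (5,3,1,3) (5,3,1,4) (5,3,2,3) (5,3,2,4) (5,3,3,4) — 18.
Summing: 7 + 16 + 18 = 41.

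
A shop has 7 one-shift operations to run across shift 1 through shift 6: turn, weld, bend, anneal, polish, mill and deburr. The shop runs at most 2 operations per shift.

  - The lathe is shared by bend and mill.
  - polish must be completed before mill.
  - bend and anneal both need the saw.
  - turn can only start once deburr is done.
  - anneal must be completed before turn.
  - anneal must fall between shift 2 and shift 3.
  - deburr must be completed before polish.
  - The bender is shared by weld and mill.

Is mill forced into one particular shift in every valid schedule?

No

mill can be shift 3 (e.g. deburr in shift 1, anneal in shift 2, weld in shift 1, turn in shift 3, polish in shift 2, bend in shift 4, mill in shift 3) or shift 4 (e.g. bend=shift 3; turn=shift 3; anneal=shift 2; weld=shift 1; deburr=shift 1; polish=shift 2; mill=shift 4).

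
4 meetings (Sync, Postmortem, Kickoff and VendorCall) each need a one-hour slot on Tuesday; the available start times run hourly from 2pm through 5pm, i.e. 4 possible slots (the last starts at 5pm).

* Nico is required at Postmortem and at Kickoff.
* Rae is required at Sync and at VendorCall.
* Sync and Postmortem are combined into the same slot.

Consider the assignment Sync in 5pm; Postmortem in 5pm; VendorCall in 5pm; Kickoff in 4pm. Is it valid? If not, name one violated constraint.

Nico is required at Postmortem and at Kickoff — holds.
Rae is required at Sync and at VendorCall — violated.
Sync and Postmortem are combined into the same slot — holds.

Invalid. Rae is required at Sync and at VendorCall.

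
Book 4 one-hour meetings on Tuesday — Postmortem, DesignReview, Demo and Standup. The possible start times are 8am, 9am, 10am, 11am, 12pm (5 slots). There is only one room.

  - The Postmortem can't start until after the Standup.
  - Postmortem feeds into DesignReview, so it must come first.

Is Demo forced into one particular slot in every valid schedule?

Demo can be 8am (e.g. Standup in 9am, Postmortem in 10am, Demo in 8am, DesignReview in 11am) or 9am (e.g. DesignReview in 11am, Demo in 9am, Postmortem in 10am, Standup in 8am).

No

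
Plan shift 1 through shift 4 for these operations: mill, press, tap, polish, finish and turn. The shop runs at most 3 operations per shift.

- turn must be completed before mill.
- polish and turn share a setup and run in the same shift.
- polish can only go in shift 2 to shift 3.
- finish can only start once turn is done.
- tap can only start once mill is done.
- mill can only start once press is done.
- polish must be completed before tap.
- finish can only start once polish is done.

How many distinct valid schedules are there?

Enumerating: press=shift 1; mill=shift 3; turn=shift 2; finish=shift 3; tap=shift 4; polish=shift 2 | polish in shift 2; press in shift 2; finish in shift 3; mill in shift 3; tap in shift 4; turn in shift 2 | finish in shift 4, tap in shift 4, polish in shift 2, mill in shift 3, press in shift 1, turn in shift 2 | press=shift 2, turn=shift 2, tap=shift 4, finish=shift 4, mill=shift 3, polish=shift 2.

4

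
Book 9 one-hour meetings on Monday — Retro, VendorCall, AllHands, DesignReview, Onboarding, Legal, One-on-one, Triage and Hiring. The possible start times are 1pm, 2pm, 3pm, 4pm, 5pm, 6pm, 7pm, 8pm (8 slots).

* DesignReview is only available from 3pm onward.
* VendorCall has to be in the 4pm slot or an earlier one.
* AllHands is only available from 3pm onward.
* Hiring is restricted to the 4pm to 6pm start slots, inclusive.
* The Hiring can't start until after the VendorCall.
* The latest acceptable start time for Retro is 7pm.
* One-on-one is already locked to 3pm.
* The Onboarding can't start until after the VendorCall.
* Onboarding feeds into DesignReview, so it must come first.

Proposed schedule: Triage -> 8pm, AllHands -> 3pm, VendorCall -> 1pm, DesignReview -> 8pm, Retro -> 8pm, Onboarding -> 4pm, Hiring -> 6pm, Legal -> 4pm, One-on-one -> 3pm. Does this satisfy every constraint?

No. The latest acceptable start time for Retro is 7pm is not satisfied.

DesignReview is only available from 3pm onward — holds.
VendorCall has to be in the 4pm slot or an earlier one — holds.
Hiring is restricted to the 4pm to 6pm start slots, inclusive — holds.
One-on-one is already locked to 3pm — holds.
Onboarding feeds into DesignReview, so it must come first — holds.
The Onboarding can't start until after the VendorCall — holds.
The latest acceptable start time for Retro is 7pm — violated.
AllHands is only available from 3pm onward — holds.
The Hiring can't start until after the VendorCall — holds.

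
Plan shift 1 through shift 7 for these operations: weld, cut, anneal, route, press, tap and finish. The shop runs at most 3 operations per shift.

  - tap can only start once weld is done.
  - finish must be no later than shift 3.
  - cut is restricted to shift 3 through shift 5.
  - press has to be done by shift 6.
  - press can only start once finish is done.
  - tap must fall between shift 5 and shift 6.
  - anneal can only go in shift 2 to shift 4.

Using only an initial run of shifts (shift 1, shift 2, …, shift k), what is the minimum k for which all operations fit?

5 shifts

The precedence chain requires at least 2 distinct shifts.
With at most 3 per shift and 7 operations, at least 3 shifts are needed.
tap can't be placed before shift 5, so the schedule must run through at least shift 5.
5 works (last occupied shift: shift 5): for example route -> shift 1; press -> shift 2; weld -> shift 1; tap -> shift 5; cut -> shift 3; finish -> shift 1; anneal -> shift 2.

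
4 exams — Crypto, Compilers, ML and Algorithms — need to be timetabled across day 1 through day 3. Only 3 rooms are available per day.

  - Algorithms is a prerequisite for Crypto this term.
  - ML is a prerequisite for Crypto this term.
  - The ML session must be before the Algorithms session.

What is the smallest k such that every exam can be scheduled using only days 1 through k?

The precedence chain requires at least 3 distinct days.
With at most 3 per day and 4 exams, at least 2 days are needed.
3 works (last occupied day: day 3): for example Crypto -> day 3, Algorithms -> day 2, ML -> day 1, Compilers -> day 1.

3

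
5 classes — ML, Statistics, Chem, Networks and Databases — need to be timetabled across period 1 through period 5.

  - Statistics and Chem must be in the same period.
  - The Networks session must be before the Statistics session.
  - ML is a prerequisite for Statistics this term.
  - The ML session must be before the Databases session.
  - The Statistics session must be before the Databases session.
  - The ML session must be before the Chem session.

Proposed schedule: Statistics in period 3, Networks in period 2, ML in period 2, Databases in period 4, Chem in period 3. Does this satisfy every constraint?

Valid

The Networks session must be before the Statistics session — holds.
The ML session must be before the Databases session — holds.
The Statistics session must be before the Databases session — holds.
The ML session must be before the Chem session — holds.
ML is a prerequisite for Statistics this term — holds.
Statistics and Chem must be in the same period — holds.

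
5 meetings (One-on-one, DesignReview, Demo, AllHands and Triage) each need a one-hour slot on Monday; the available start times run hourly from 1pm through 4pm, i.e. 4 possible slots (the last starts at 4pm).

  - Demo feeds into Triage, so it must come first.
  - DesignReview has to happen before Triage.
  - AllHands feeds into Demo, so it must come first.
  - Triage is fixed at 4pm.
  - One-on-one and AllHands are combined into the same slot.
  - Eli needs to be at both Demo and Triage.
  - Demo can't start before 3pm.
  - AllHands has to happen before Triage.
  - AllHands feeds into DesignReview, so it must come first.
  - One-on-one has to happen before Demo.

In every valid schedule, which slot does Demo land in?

3pm

Demo's window is 3pm–4pm.
Triage is fixed at 4pm, and Demo can't share a slot with Triage.
So Demo must be 3pm.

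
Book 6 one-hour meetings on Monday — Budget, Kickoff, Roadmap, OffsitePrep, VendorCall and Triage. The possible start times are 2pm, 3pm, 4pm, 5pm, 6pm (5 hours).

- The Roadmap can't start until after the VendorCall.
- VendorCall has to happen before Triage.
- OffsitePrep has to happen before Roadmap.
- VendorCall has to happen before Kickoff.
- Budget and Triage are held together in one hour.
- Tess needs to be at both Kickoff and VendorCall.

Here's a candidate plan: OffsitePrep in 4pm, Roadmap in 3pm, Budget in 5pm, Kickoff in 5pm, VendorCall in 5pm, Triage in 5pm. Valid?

Tess needs to be at both Kickoff and VendorCall — violated.
The Roadmap can't start until after the VendorCall — violated.
OffsitePrep has to happen before Roadmap — violated.
VendorCall has to happen before Kickoff — violated.
Budget and Triage are held together in one hour — holds.
VendorCall has to happen before Triage — violated.

No — it violates: The Roadmap can't start until after the VendorCall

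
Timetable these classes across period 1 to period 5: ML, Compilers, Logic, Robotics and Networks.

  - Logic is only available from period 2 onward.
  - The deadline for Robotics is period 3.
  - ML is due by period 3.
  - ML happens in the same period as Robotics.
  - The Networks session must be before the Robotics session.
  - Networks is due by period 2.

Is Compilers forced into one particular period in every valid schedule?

No

Compilers can be period 1 (e.g. ML in period 2, Compilers in period 1, Logic in period 2, Robotics in period 2, Networks in period 1) or period 2 (e.g. ML=period 2, Robotics=period 2, Compilers=period 2, Networks=period 1, Logic=period 2).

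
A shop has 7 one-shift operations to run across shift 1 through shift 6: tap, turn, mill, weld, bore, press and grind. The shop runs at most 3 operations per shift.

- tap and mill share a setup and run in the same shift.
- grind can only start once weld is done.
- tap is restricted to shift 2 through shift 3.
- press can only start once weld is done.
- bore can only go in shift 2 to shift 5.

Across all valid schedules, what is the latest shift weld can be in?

Downstream work caps weld at shift 5.
weld at shift 5 is achievable: press -> shift 6; turn -> shift 1; weld -> shift 5; grind -> shift 6; mill -> shift 2; bore -> shift 2; tap -> shift 2.

shift 5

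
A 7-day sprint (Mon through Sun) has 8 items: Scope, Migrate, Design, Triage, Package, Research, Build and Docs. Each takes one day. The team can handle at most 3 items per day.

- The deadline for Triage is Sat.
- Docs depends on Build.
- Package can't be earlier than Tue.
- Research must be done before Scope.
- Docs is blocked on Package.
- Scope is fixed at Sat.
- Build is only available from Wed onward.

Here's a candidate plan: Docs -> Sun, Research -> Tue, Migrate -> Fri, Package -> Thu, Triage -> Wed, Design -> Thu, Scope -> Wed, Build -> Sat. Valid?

No — it violates: Scope is fixed at Sat

Scope is fixed at Sat — violated.
Build is only available from Wed onward — holds.
Package can't be earlier than Tue — holds.
Docs is blocked on Package — holds.
Docs depends on Build — holds.
Research must be done before Scope — holds.
The deadline for Triage is Sat — holds.
The team can handle at most 3 items per day — holds.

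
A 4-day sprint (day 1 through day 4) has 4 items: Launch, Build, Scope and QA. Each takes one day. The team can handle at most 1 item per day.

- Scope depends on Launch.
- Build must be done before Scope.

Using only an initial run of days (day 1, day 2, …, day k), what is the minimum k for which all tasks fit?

The precedence chain requires at least 2 distinct days.
With at most 1 per day and 4 tasks, at least 4 days are needed.
4 works (last occupied day: day 4): for example QA=day 4, Scope=day 3, Launch=day 1, Build=day 2.

4 days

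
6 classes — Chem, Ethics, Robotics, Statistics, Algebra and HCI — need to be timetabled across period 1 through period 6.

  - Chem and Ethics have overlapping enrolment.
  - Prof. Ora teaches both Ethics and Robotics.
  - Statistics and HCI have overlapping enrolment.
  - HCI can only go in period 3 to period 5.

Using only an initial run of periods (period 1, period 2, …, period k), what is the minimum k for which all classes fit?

HCI can't be placed before period 3, so the schedule must run through at least period 3.
3 works (last occupied period: period 3): for example Chem in period 1, Robotics in period 1, Statistics in period 1, HCI in period 3, Algebra in period 1, Ethics in period 2.

3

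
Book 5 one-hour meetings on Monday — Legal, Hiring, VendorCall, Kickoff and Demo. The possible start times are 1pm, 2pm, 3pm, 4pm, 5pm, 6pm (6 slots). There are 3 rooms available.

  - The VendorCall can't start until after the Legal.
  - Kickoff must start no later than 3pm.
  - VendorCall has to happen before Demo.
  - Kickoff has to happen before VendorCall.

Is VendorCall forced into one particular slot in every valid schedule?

No

VendorCall can be 2pm (e.g. VendorCall -> 2pm; Hiring -> 1pm; Kickoff -> 1pm; Demo -> 3pm; Legal -> 1pm) or 3pm (e.g. Legal -> 1pm; Hiring -> 1pm; Kickoff -> 1pm; VendorCall -> 3pm; Demo -> 4pm).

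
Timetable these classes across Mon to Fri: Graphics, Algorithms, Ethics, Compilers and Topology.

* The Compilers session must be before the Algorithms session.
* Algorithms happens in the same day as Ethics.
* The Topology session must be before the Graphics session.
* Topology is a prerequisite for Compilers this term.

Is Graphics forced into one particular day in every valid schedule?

Graphics can be Tue (e.g. Ethics in Wed; Compilers in Tue; Topology in Mon; Graphics in Tue; Algorithms in Wed) or Wed (e.g. Compilers=Tue, Ethics=Wed, Graphics=Wed, Algorithms=Wed, Topology=Mon).

No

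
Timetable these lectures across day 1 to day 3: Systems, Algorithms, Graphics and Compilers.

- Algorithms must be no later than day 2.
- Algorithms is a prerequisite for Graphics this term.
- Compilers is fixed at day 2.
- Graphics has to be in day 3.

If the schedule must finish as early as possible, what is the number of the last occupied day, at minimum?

The precedence chain requires at least 2 distinct days.
Graphics can't be placed before day 3, so the schedule must run through at least day 3.
3 works (last occupied day: day 3): for example Systems=day 1, Graphics=day 3, Compilers=day 2, Algorithms=day 1.

day 3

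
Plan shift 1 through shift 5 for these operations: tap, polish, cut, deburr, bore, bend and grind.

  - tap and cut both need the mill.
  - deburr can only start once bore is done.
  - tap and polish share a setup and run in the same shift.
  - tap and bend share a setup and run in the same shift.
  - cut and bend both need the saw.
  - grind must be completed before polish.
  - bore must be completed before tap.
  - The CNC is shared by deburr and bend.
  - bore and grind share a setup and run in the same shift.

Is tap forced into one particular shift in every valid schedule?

No

tap can be shift 2 (e.g. deburr -> shift 3; polish -> shift 2; tap -> shift 2; grind -> shift 1; bore -> shift 1; bend -> shift 2; cut -> shift 1) or shift 3 (e.g. cut -> shift 1, grind -> shift 1, bend -> shift 3, tap -> shift 3, deburr -> shift 2, polish -> shift 3, bore -> shift 1).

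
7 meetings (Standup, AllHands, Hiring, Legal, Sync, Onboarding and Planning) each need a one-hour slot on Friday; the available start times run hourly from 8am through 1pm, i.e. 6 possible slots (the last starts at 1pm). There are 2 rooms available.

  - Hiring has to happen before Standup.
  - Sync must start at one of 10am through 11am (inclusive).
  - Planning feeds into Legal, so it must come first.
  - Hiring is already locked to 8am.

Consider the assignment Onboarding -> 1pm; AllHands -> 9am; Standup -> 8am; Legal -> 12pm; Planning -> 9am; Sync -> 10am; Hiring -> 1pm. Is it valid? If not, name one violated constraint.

No — it violates: Hiring has to happen before Standup

Hiring has to happen before Standup — violated.
Sync must start at one of 10am through 11am (inclusive) — holds.
There are 2 rooms available — holds.
Planning feeds into Legal, so it must come first — holds.
Hiring is already locked to 8am — violated.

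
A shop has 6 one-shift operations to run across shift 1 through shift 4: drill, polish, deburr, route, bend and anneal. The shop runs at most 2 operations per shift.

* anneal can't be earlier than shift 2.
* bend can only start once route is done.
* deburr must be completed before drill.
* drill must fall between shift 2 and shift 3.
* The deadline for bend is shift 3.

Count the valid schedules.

Splitting on drill: it can be shift 2 (16), shift 3 (28). Listing each branch's schedules as (polish, deburr, route, bend, anneal) by shift number:
drill=shift 2: (1,1,2,3,3) (1,1,2,3,4) (2,1,1,3,3) (2,1,1,3,4) (3,1,1,2,3) (3,1,1,2,4) (3,1,1,3,2) (3,1,1,3,4) (3,1,2,3,4) (4,1,1,2,3) (4,1,1,2,4) (4,1,1,3,2) (4,1,1,3,3) (4,1,1,3,4) (4,1,2,3,3) (4,1,2,3,4) — 16.
drill=shift 3: (1,1,2,3,2) (1,1,2,3,4) (1,2,1,2,3) (1,2,1,2,4) (1,2,1,3,2) (1,2,1,3,4) (1,2,2,3,4) (2,1,1,2,3) (2,1,1,2,4) (2,1,1,3,2) (2,1,1,3,4) (2,1,2,3,4) (2,2,1,3,4) (3,1,1,2,2) (3,1,1,2,4) (3,2,1,2,4) (4,1,1,2,2) (4,1,1,2,3) (4,1,1,2,4) (4,1,1,3,2) (4,1,1,3,4) (4,1,2,3,2) (4,1,2,3,4) (4,2,1,2,3) (4,2,1,2,4) (4,2,1,3,2) (4,2,1,3,4) (4,2,2,3,4) — 28.
Summing: 16 + 28 = 44.

44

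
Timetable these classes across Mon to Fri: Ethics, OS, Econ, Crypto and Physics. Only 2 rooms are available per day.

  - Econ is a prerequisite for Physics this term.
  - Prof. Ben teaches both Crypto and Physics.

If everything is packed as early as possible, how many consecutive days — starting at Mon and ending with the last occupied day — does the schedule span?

The precedence chain requires at least 2 distinct days.
With at most 2 per day and 5 classes, at least 3 days are needed.
3 works (last occupied day: Wed): for example Ethics in Mon, Econ in Mon, Crypto in Wed, OS in Tue, Physics in Tue.

3 days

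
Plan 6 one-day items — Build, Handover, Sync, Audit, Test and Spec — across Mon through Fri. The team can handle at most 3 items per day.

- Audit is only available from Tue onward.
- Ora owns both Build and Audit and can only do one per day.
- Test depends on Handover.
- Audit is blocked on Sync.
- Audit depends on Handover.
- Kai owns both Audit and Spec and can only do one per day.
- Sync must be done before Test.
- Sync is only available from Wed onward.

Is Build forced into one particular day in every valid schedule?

Build can be Mon (e.g. Sync in Wed; Spec in Mon; Test in Thu; Build in Mon; Handover in Mon; Audit in Thu) or Tue (e.g. Audit=Thu, Test=Thu, Sync=Wed, Handover=Mon, Build=Tue, Spec=Mon).

No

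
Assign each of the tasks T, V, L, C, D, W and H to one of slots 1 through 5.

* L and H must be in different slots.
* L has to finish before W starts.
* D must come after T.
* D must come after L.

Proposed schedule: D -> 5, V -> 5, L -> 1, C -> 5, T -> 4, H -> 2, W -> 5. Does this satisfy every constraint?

D must come after T — holds.
L has to finish before W starts — holds.
D must come after L — holds.
L and H must be in different slots — holds.

Yes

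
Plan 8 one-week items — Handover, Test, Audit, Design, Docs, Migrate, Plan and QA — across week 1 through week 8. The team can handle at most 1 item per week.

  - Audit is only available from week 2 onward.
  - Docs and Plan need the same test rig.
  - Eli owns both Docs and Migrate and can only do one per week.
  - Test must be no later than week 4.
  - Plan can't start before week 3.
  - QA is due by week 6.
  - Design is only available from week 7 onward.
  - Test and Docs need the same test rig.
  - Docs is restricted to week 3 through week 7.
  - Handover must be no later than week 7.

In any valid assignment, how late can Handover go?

Handover's own window allows nothing later than week 7.
Handover at week 7 is achievable: Docs in week 3; Plan in week 4; Migrate in week 6; Design in week 8; Audit in week 5; Test in week 1; QA in week 2; Handover in week 7.

week 7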